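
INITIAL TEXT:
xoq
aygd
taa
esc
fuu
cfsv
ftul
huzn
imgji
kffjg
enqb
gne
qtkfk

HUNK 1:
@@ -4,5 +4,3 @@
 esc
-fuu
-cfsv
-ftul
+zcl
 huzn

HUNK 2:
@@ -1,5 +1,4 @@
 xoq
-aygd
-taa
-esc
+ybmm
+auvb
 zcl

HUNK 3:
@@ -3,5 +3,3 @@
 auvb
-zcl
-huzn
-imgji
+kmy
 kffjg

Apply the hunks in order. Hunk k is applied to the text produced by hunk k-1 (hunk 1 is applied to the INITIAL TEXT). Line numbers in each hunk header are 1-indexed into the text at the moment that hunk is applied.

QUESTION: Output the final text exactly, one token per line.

Answer: xoq
ybmm
auvb
kmy
kffjg
enqb
gne
qtkfk

Derivation:
Hunk 1: at line 4 remove [fuu,cfsv,ftul] add [zcl] -> 11 lines: xoq aygd taa esc zcl huzn imgji kffjg enqb gne qtkfk
Hunk 2: at line 1 remove [aygd,taa,esc] add [ybmm,auvb] -> 10 lines: xoq ybmm auvb zcl huzn imgji kffjg enqb gne qtkfk
Hunk 3: at line 3 remove [zcl,huzn,imgji] add [kmy] -> 8 lines: xoq ybmm auvb kmy kffjg enqb gne qtkfk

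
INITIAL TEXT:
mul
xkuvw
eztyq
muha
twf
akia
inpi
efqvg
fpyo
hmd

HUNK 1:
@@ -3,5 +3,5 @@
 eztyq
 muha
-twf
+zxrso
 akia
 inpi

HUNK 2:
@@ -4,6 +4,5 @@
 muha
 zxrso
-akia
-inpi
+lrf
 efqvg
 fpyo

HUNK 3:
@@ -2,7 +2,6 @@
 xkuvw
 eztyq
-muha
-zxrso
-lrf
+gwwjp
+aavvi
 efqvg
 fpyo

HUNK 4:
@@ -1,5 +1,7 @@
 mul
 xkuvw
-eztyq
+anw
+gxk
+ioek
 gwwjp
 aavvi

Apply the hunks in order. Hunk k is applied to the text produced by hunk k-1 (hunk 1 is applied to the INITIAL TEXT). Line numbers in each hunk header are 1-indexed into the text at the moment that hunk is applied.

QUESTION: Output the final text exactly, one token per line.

Answer: mul
xkuvw
anw
gxk
ioek
gwwjp
aavvi
efqvg
fpyo
hmd

Derivation:
Hunk 1: at line 3 remove [twf] add [zxrso] -> 10 lines: mul xkuvw eztyq muha zxrso akia inpi efqvg fpyo hmd
Hunk 2: at line 4 remove [akia,inpi] add [lrf] -> 9 lines: mul xkuvw eztyq muha zxrso lrf efqvg fpyo hmd
Hunk 3: at line 2 remove [muha,zxrso,lrf] add [gwwjp,aavvi] -> 8 lines: mul xkuvw eztyq gwwjp aavvi efqvg fpyo hmd
Hunk 4: at line 1 remove [eztyq] add [anw,gxk,ioek] -> 10 lines: mul xkuvw anw gxk ioek gwwjp aavvi efqvg fpyo hmd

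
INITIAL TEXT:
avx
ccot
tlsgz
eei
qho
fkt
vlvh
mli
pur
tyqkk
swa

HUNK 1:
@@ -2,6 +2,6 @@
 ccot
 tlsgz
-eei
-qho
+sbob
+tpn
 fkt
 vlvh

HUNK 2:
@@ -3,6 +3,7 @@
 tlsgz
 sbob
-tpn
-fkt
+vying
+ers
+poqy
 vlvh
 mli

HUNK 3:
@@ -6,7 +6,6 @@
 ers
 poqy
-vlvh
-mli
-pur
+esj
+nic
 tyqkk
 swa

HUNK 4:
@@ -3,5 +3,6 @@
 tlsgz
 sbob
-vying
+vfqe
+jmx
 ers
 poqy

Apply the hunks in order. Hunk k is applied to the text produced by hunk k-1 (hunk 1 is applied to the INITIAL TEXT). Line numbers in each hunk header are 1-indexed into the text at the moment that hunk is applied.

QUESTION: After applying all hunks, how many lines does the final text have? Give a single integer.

Answer: 12

Derivation:
Hunk 1: at line 2 remove [eei,qho] add [sbob,tpn] -> 11 lines: avx ccot tlsgz sbob tpn fkt vlvh mli pur tyqkk swa
Hunk 2: at line 3 remove [tpn,fkt] add [vying,ers,poqy] -> 12 lines: avx ccot tlsgz sbob vying ers poqy vlvh mli pur tyqkk swa
Hunk 3: at line 6 remove [vlvh,mli,pur] add [esj,nic] -> 11 lines: avx ccot tlsgz sbob vying ers poqy esj nic tyqkk swa
Hunk 4: at line 3 remove [vying] add [vfqe,jmx] -> 12 lines: avx ccot tlsgz sbob vfqe jmx ers poqy esj nic tyqkk swa
Final line count: 12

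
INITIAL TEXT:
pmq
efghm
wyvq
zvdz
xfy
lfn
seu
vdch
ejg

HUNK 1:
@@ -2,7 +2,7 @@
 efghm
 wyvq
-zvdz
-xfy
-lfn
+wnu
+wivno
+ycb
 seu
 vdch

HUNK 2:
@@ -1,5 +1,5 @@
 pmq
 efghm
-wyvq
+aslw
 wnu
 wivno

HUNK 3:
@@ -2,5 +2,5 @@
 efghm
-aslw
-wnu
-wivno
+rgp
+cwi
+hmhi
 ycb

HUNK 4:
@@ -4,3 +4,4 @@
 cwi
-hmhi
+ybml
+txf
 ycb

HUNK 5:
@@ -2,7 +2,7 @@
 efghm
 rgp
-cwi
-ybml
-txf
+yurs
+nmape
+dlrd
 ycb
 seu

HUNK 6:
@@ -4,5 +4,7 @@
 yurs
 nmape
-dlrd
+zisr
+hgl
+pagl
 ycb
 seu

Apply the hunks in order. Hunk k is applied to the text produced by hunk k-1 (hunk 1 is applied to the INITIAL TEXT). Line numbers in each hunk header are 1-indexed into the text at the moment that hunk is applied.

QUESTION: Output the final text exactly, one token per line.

Hunk 1: at line 2 remove [zvdz,xfy,lfn] add [wnu,wivno,ycb] -> 9 lines: pmq efghm wyvq wnu wivno ycb seu vdch ejg
Hunk 2: at line 1 remove [wyvq] add [aslw] -> 9 lines: pmq efghm aslw wnu wivno ycb seu vdch ejg
Hunk 3: at line 2 remove [aslw,wnu,wivno] add [rgp,cwi,hmhi] -> 9 lines: pmq efghm rgp cwi hmhi ycb seu vdch ejg
Hunk 4: at line 4 remove [hmhi] add [ybml,txf] -> 10 lines: pmq efghm rgp cwi ybml txf ycb seu vdch ejg
Hunk 5: at line 2 remove [cwi,ybml,txf] add [yurs,nmape,dlrd] -> 10 lines: pmq efghm rgp yurs nmape dlrd ycb seu vdch ejg
Hunk 6: at line 4 remove [dlrd] add [zisr,hgl,pagl] -> 12 lines: pmq efghm rgp yurs nmape zisr hgl pagl ycb seu vdch ejg

Answer: pmq
efghm
rgp
yurs
nmape
zisr
hgl
pagl
ycb
seu
vdch
ejg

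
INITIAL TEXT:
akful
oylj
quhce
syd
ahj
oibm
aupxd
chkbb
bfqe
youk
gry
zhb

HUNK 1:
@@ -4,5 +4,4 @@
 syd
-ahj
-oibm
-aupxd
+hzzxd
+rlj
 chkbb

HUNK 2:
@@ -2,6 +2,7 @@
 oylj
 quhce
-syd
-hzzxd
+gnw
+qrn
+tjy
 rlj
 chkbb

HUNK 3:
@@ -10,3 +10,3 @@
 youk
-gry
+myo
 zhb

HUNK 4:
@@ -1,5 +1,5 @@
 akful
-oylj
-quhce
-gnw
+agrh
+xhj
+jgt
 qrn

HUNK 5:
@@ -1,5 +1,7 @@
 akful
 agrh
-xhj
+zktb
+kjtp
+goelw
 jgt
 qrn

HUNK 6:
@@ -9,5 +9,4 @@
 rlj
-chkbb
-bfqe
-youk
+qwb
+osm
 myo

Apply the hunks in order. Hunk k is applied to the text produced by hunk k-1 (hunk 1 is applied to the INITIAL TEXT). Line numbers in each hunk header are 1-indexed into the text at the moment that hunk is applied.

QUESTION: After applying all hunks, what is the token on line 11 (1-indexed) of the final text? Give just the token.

Answer: osm

Derivation:
Hunk 1: at line 4 remove [ahj,oibm,aupxd] add [hzzxd,rlj] -> 11 lines: akful oylj quhce syd hzzxd rlj chkbb bfqe youk gry zhb
Hunk 2: at line 2 remove [syd,hzzxd] add [gnw,qrn,tjy] -> 12 lines: akful oylj quhce gnw qrn tjy rlj chkbb bfqe youk gry zhb
Hunk 3: at line 10 remove [gry] add [myo] -> 12 lines: akful oylj quhce gnw qrn tjy rlj chkbb bfqe youk myo zhb
Hunk 4: at line 1 remove [oylj,quhce,gnw] add [agrh,xhj,jgt] -> 12 lines: akful agrh xhj jgt qrn tjy rlj chkbb bfqe youk myo zhb
Hunk 5: at line 1 remove [xhj] add [zktb,kjtp,goelw] -> 14 lines: akful agrh zktb kjtp goelw jgt qrn tjy rlj chkbb bfqe youk myo zhb
Hunk 6: at line 9 remove [chkbb,bfqe,youk] add [qwb,osm] -> 13 lines: akful agrh zktb kjtp goelw jgt qrn tjy rlj qwb osm myo zhb
Final line 11: osm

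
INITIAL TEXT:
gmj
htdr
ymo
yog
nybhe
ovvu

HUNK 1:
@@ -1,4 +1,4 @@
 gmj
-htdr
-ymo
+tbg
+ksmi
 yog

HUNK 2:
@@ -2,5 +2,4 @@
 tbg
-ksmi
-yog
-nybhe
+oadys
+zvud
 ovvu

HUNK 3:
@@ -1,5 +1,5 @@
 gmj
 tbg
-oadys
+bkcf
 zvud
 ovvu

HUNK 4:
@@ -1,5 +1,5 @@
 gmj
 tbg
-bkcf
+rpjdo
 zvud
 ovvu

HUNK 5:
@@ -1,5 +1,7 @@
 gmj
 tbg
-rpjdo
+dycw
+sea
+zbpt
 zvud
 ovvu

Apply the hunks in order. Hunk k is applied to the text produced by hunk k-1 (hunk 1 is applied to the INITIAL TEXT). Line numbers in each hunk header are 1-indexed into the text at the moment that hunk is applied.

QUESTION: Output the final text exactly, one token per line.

Answer: gmj
tbg
dycw
sea
zbpt
zvud
ovvu

Derivation:
Hunk 1: at line 1 remove [htdr,ymo] add [tbg,ksmi] -> 6 lines: gmj tbg ksmi yog nybhe ovvu
Hunk 2: at line 2 remove [ksmi,yog,nybhe] add [oadys,zvud] -> 5 lines: gmj tbg oadys zvud ovvu
Hunk 3: at line 1 remove [oadys] add [bkcf] -> 5 lines: gmj tbg bkcf zvud ovvu
Hunk 4: at line 1 remove [bkcf] add [rpjdo] -> 5 lines: gmj tbg rpjdo zvud ovvu
Hunk 5: at line 1 remove [rpjdo] add [dycw,sea,zbpt] -> 7 lines: gmj tbg dycw sea zbpt zvud ovvu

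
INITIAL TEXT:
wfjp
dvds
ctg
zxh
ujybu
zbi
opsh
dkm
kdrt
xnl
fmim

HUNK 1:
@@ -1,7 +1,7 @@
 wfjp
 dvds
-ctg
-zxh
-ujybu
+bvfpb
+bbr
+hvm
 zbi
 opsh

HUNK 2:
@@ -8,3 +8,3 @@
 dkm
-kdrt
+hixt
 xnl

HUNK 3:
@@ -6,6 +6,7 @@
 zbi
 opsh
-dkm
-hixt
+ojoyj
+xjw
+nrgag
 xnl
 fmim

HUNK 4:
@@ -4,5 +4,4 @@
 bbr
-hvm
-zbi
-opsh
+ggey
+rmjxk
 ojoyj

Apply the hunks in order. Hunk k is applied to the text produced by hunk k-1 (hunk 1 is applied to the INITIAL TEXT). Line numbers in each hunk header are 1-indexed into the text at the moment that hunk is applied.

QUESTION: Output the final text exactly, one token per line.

Hunk 1: at line 1 remove [ctg,zxh,ujybu] add [bvfpb,bbr,hvm] -> 11 lines: wfjp dvds bvfpb bbr hvm zbi opsh dkm kdrt xnl fmim
Hunk 2: at line 8 remove [kdrt] add [hixt] -> 11 lines: wfjp dvds bvfpb bbr hvm zbi opsh dkm hixt xnl fmim
Hunk 3: at line 6 remove [dkm,hixt] add [ojoyj,xjw,nrgag] -> 12 lines: wfjp dvds bvfpb bbr hvm zbi opsh ojoyj xjw nrgag xnl fmim
Hunk 4: at line 4 remove [hvm,zbi,opsh] add [ggey,rmjxk] -> 11 lines: wfjp dvds bvfpb bbr ggey rmjxk ojoyj xjw nrgag xnl fmim

Answer: wfjp
dvds
bvfpb
bbr
ggey
rmjxk
ojoyj
xjw
nrgag
xnl
fmim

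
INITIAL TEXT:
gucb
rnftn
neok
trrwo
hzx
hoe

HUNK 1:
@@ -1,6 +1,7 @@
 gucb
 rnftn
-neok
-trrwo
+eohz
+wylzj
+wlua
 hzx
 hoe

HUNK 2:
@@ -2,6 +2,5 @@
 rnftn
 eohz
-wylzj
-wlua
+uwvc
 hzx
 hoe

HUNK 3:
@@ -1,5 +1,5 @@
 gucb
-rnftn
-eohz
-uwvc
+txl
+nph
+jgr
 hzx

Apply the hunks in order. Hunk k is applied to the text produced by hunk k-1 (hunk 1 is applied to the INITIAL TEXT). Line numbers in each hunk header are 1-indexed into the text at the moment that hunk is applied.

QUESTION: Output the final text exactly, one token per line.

Answer: gucb
txl
nph
jgr
hzx
hoe

Derivation:
Hunk 1: at line 1 remove [neok,trrwo] add [eohz,wylzj,wlua] -> 7 lines: gucb rnftn eohz wylzj wlua hzx hoe
Hunk 2: at line 2 remove [wylzj,wlua] add [uwvc] -> 6 lines: gucb rnftn eohz uwvc hzx hoe
Hunk 3: at line 1 remove [rnftn,eohz,uwvc] add [txl,nph,jgr] -> 6 lines: gucb txl nph jgr hzx hoe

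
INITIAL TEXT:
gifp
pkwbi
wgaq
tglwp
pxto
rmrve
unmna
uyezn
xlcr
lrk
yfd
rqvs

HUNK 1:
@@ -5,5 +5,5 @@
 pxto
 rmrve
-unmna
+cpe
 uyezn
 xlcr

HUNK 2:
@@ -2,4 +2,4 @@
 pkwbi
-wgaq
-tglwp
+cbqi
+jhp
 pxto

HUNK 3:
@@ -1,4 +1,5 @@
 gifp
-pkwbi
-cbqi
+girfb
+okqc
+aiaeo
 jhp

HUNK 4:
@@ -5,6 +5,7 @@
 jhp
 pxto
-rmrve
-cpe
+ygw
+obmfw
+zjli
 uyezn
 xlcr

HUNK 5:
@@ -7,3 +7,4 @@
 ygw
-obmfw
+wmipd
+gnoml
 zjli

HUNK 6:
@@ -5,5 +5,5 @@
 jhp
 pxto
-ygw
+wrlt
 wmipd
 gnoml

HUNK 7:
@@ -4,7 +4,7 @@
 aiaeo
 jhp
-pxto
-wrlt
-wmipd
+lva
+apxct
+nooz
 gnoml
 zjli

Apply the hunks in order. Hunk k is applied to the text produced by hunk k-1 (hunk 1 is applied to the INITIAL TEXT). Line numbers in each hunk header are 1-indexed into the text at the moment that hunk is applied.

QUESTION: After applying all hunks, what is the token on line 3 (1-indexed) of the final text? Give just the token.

Answer: okqc

Derivation:
Hunk 1: at line 5 remove [unmna] add [cpe] -> 12 lines: gifp pkwbi wgaq tglwp pxto rmrve cpe uyezn xlcr lrk yfd rqvs
Hunk 2: at line 2 remove [wgaq,tglwp] add [cbqi,jhp] -> 12 lines: gifp pkwbi cbqi jhp pxto rmrve cpe uyezn xlcr lrk yfd rqvs
Hunk 3: at line 1 remove [pkwbi,cbqi] add [girfb,okqc,aiaeo] -> 13 lines: gifp girfb okqc aiaeo jhp pxto rmrve cpe uyezn xlcr lrk yfd rqvs
Hunk 4: at line 5 remove [rmrve,cpe] add [ygw,obmfw,zjli] -> 14 lines: gifp girfb okqc aiaeo jhp pxto ygw obmfw zjli uyezn xlcr lrk yfd rqvs
Hunk 5: at line 7 remove [obmfw] add [wmipd,gnoml] -> 15 lines: gifp girfb okqc aiaeo jhp pxto ygw wmipd gnoml zjli uyezn xlcr lrk yfd rqvs
Hunk 6: at line 5 remove [ygw] add [wrlt] -> 15 lines: gifp girfb okqc aiaeo jhp pxto wrlt wmipd gnoml zjli uyezn xlcr lrk yfd rqvs
Hunk 7: at line 4 remove [pxto,wrlt,wmipd] add [lva,apxct,nooz] -> 15 lines: gifp girfb okqc aiaeo jhp lva apxct nooz gnoml zjli uyezn xlcr lrk yfd rqvs
Final line 3: okqc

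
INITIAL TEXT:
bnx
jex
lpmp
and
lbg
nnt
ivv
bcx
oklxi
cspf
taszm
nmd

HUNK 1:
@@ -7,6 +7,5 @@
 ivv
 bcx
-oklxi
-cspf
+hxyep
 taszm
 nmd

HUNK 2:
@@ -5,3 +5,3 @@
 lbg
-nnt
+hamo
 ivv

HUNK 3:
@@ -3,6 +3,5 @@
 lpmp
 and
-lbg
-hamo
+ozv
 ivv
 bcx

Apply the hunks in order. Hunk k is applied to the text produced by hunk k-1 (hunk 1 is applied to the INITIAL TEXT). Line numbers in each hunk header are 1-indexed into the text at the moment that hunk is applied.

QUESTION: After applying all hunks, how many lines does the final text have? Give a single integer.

Hunk 1: at line 7 remove [oklxi,cspf] add [hxyep] -> 11 lines: bnx jex lpmp and lbg nnt ivv bcx hxyep taszm nmd
Hunk 2: at line 5 remove [nnt] add [hamo] -> 11 lines: bnx jex lpmp and lbg hamo ivv bcx hxyep taszm nmd
Hunk 3: at line 3 remove [lbg,hamo] add [ozv] -> 10 lines: bnx jex lpmp and ozv ivv bcx hxyep taszm nmd
Final line count: 10

Answer: 10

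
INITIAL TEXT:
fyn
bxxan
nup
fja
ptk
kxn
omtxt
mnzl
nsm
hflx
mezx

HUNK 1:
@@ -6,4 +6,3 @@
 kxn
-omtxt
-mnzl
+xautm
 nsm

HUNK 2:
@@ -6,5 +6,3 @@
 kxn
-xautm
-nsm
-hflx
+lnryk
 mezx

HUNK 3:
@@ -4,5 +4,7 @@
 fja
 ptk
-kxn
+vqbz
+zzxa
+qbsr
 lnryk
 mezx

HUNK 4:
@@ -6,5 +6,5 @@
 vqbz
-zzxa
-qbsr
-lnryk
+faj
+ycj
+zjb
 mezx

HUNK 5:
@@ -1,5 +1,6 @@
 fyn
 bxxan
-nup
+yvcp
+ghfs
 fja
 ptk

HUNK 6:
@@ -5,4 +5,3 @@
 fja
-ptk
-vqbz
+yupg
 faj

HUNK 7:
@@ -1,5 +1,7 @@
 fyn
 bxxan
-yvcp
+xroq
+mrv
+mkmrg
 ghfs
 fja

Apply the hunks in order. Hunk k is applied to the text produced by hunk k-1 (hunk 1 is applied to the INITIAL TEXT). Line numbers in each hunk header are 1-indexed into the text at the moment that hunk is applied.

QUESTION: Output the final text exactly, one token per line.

Answer: fyn
bxxan
xroq
mrv
mkmrg
ghfs
fja
yupg
faj
ycj
zjb
mezx

Derivation:
Hunk 1: at line 6 remove [omtxt,mnzl] add [xautm] -> 10 lines: fyn bxxan nup fja ptk kxn xautm nsm hflx mezx
Hunk 2: at line 6 remove [xautm,nsm,hflx] add [lnryk] -> 8 lines: fyn bxxan nup fja ptk kxn lnryk mezx
Hunk 3: at line 4 remove [kxn] add [vqbz,zzxa,qbsr] -> 10 lines: fyn bxxan nup fja ptk vqbz zzxa qbsr lnryk mezx
Hunk 4: at line 6 remove [zzxa,qbsr,lnryk] add [faj,ycj,zjb] -> 10 lines: fyn bxxan nup fja ptk vqbz faj ycj zjb mezx
Hunk 5: at line 1 remove [nup] add [yvcp,ghfs] -> 11 lines: fyn bxxan yvcp ghfs fja ptk vqbz faj ycj zjb mezx
Hunk 6: at line 5 remove [ptk,vqbz] add [yupg] -> 10 lines: fyn bxxan yvcp ghfs fja yupg faj ycj zjb mezx
Hunk 7: at line 1 remove [yvcp] add [xroq,mrv,mkmrg] -> 12 lines: fyn bxxan xroq mrv mkmrg ghfs fja yupg faj ycj zjb mezx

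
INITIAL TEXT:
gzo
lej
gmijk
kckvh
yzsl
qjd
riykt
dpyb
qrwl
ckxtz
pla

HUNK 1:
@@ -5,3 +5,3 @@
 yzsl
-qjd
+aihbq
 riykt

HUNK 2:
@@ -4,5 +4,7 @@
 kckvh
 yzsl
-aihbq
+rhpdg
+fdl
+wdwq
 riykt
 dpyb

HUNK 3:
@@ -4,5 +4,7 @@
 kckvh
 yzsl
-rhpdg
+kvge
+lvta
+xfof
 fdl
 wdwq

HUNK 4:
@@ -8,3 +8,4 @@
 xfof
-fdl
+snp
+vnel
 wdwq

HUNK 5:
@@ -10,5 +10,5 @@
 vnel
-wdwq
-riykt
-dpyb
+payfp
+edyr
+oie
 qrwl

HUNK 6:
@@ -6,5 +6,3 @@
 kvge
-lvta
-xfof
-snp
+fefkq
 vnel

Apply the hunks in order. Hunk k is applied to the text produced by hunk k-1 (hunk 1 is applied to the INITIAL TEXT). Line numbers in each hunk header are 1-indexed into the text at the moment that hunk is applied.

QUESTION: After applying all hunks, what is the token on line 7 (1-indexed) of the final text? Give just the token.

Hunk 1: at line 5 remove [qjd] add [aihbq] -> 11 lines: gzo lej gmijk kckvh yzsl aihbq riykt dpyb qrwl ckxtz pla
Hunk 2: at line 4 remove [aihbq] add [rhpdg,fdl,wdwq] -> 13 lines: gzo lej gmijk kckvh yzsl rhpdg fdl wdwq riykt dpyb qrwl ckxtz pla
Hunk 3: at line 4 remove [rhpdg] add [kvge,lvta,xfof] -> 15 lines: gzo lej gmijk kckvh yzsl kvge lvta xfof fdl wdwq riykt dpyb qrwl ckxtz pla
Hunk 4: at line 8 remove [fdl] add [snp,vnel] -> 16 lines: gzo lej gmijk kckvh yzsl kvge lvta xfof snp vnel wdwq riykt dpyb qrwl ckxtz pla
Hunk 5: at line 10 remove [wdwq,riykt,dpyb] add [payfp,edyr,oie] -> 16 lines: gzo lej gmijk kckvh yzsl kvge lvta xfof snp vnel payfp edyr oie qrwl ckxtz pla
Hunk 6: at line 6 remove [lvta,xfof,snp] add [fefkq] -> 14 lines: gzo lej gmijk kckvh yzsl kvge fefkq vnel payfp edyr oie qrwl ckxtz pla
Final line 7: fefkq

Answer: fefkq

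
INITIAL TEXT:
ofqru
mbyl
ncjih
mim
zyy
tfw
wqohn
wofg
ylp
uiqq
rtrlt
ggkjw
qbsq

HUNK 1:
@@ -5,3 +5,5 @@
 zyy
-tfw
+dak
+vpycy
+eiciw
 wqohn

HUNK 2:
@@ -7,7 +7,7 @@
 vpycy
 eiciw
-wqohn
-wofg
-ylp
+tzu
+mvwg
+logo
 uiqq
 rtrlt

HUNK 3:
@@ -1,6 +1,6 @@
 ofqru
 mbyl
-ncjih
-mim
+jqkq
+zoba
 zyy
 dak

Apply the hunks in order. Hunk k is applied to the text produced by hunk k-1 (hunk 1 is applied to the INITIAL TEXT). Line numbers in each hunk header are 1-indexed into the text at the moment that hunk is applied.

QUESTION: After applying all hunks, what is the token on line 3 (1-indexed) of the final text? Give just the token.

Answer: jqkq

Derivation:
Hunk 1: at line 5 remove [tfw] add [dak,vpycy,eiciw] -> 15 lines: ofqru mbyl ncjih mim zyy dak vpycy eiciw wqohn wofg ylp uiqq rtrlt ggkjw qbsq
Hunk 2: at line 7 remove [wqohn,wofg,ylp] add [tzu,mvwg,logo] -> 15 lines: ofqru mbyl ncjih mim zyy dak vpycy eiciw tzu mvwg logo uiqq rtrlt ggkjw qbsq
Hunk 3: at line 1 remove [ncjih,mim] add [jqkq,zoba] -> 15 lines: ofqru mbyl jqkq zoba zyy dak vpycy eiciw tzu mvwg logo uiqq rtrlt ggkjw qbsq
Final line 3: jqkq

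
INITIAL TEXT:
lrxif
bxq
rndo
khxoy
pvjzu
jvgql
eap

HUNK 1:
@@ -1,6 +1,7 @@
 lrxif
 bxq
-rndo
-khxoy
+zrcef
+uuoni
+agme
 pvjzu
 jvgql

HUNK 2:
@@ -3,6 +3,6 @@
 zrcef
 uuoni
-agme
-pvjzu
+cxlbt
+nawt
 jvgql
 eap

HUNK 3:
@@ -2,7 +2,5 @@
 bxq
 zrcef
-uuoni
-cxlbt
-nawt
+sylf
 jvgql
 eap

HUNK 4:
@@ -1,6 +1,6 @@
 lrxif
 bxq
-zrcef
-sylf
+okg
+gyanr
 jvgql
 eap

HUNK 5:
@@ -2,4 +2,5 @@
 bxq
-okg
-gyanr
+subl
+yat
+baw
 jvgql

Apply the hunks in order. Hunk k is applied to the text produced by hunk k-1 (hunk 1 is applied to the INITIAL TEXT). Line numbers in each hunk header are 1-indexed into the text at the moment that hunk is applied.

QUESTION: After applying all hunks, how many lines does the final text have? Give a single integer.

Hunk 1: at line 1 remove [rndo,khxoy] add [zrcef,uuoni,agme] -> 8 lines: lrxif bxq zrcef uuoni agme pvjzu jvgql eap
Hunk 2: at line 3 remove [agme,pvjzu] add [cxlbt,nawt] -> 8 lines: lrxif bxq zrcef uuoni cxlbt nawt jvgql eap
Hunk 3: at line 2 remove [uuoni,cxlbt,nawt] add [sylf] -> 6 lines: lrxif bxq zrcef sylf jvgql eap
Hunk 4: at line 1 remove [zrcef,sylf] add [okg,gyanr] -> 6 lines: lrxif bxq okg gyanr jvgql eap
Hunk 5: at line 2 remove [okg,gyanr] add [subl,yat,baw] -> 7 lines: lrxif bxq subl yat baw jvgql eap
Final line count: 7

Answer: 7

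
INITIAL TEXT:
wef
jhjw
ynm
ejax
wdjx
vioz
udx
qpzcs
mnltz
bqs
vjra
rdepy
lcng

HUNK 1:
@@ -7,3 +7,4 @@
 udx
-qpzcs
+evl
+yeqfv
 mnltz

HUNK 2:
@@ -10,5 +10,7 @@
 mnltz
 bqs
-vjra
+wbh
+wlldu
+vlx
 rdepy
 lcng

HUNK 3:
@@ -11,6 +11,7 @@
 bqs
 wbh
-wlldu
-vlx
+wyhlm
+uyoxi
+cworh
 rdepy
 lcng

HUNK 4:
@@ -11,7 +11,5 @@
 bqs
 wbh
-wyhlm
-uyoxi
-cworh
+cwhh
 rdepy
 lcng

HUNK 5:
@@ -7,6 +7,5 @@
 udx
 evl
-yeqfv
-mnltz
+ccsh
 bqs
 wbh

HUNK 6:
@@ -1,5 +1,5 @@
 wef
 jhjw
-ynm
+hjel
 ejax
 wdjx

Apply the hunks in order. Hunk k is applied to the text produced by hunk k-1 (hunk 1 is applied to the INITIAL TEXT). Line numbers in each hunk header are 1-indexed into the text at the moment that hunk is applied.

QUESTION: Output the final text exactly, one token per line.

Answer: wef
jhjw
hjel
ejax
wdjx
vioz
udx
evl
ccsh
bqs
wbh
cwhh
rdepy
lcng

Derivation:
Hunk 1: at line 7 remove [qpzcs] add [evl,yeqfv] -> 14 lines: wef jhjw ynm ejax wdjx vioz udx evl yeqfv mnltz bqs vjra rdepy lcng
Hunk 2: at line 10 remove [vjra] add [wbh,wlldu,vlx] -> 16 lines: wef jhjw ynm ejax wdjx vioz udx evl yeqfv mnltz bqs wbh wlldu vlx rdepy lcng
Hunk 3: at line 11 remove [wlldu,vlx] add [wyhlm,uyoxi,cworh] -> 17 lines: wef jhjw ynm ejax wdjx vioz udx evl yeqfv mnltz bqs wbh wyhlm uyoxi cworh rdepy lcng
Hunk 4: at line 11 remove [wyhlm,uyoxi,cworh] add [cwhh] -> 15 lines: wef jhjw ynm ejax wdjx vioz udx evl yeqfv mnltz bqs wbh cwhh rdepy lcng
Hunk 5: at line 7 remove [yeqfv,mnltz] add [ccsh] -> 14 lines: wef jhjw ynm ejax wdjx vioz udx evl ccsh bqs wbh cwhh rdepy lcng
Hunk 6: at line 1 remove [ynm] add [hjel] -> 14 lines: wef jhjw hjel ejax wdjx vioz udx evl ccsh bqs wbh cwhh rdepy lcng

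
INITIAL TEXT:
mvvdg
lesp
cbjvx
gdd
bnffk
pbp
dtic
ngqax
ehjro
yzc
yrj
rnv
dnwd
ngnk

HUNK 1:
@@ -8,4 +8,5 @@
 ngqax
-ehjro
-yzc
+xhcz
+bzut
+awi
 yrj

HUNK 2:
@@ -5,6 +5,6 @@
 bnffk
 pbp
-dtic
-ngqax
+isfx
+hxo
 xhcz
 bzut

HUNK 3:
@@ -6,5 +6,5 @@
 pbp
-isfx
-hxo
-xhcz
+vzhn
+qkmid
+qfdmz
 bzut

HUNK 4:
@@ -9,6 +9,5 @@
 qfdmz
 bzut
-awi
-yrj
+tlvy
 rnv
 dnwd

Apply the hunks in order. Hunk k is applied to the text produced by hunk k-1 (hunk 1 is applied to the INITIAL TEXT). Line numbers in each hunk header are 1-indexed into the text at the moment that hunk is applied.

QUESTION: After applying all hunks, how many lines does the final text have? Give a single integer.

Hunk 1: at line 8 remove [ehjro,yzc] add [xhcz,bzut,awi] -> 15 lines: mvvdg lesp cbjvx gdd bnffk pbp dtic ngqax xhcz bzut awi yrj rnv dnwd ngnk
Hunk 2: at line 5 remove [dtic,ngqax] add [isfx,hxo] -> 15 lines: mvvdg lesp cbjvx gdd bnffk pbp isfx hxo xhcz bzut awi yrj rnv dnwd ngnk
Hunk 3: at line 6 remove [isfx,hxo,xhcz] add [vzhn,qkmid,qfdmz] -> 15 lines: mvvdg lesp cbjvx gdd bnffk pbp vzhn qkmid qfdmz bzut awi yrj rnv dnwd ngnk
Hunk 4: at line 9 remove [awi,yrj] add [tlvy] -> 14 lines: mvvdg lesp cbjvx gdd bnffk pbp vzhn qkmid qfdmz bzut tlvy rnv dnwd ngnk
Final line count: 14

Answer: 14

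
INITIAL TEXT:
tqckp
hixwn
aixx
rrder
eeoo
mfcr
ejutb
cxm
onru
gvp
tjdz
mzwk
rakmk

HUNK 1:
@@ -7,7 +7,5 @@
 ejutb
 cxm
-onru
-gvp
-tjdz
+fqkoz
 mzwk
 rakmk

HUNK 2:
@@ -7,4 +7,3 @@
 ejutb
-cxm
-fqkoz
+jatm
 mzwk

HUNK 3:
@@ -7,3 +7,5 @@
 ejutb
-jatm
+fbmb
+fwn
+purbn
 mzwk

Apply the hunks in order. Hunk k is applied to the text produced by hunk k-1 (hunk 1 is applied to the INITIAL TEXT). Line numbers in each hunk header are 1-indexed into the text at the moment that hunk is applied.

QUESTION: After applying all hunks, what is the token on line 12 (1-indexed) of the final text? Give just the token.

Hunk 1: at line 7 remove [onru,gvp,tjdz] add [fqkoz] -> 11 lines: tqckp hixwn aixx rrder eeoo mfcr ejutb cxm fqkoz mzwk rakmk
Hunk 2: at line 7 remove [cxm,fqkoz] add [jatm] -> 10 lines: tqckp hixwn aixx rrder eeoo mfcr ejutb jatm mzwk rakmk
Hunk 3: at line 7 remove [jatm] add [fbmb,fwn,purbn] -> 12 lines: tqckp hixwn aixx rrder eeoo mfcr ejutb fbmb fwn purbn mzwk rakmk
Final line 12: rakmk

Answer: rakmk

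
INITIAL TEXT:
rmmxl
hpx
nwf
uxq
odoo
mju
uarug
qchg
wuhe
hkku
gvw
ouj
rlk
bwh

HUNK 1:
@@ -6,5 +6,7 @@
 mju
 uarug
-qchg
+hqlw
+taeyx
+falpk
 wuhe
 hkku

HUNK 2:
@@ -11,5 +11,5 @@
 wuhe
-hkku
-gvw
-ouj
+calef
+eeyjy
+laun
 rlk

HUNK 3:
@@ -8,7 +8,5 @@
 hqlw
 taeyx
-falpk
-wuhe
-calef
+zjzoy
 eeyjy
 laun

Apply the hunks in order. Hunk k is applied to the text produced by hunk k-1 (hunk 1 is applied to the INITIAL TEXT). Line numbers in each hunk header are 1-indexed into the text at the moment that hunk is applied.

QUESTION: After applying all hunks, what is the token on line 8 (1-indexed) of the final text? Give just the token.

Hunk 1: at line 6 remove [qchg] add [hqlw,taeyx,falpk] -> 16 lines: rmmxl hpx nwf uxq odoo mju uarug hqlw taeyx falpk wuhe hkku gvw ouj rlk bwh
Hunk 2: at line 11 remove [hkku,gvw,ouj] add [calef,eeyjy,laun] -> 16 lines: rmmxl hpx nwf uxq odoo mju uarug hqlw taeyx falpk wuhe calef eeyjy laun rlk bwh
Hunk 3: at line 8 remove [falpk,wuhe,calef] add [zjzoy] -> 14 lines: rmmxl hpx nwf uxq odoo mju uarug hqlw taeyx zjzoy eeyjy laun rlk bwh
Final line 8: hqlw

Answer: hqlw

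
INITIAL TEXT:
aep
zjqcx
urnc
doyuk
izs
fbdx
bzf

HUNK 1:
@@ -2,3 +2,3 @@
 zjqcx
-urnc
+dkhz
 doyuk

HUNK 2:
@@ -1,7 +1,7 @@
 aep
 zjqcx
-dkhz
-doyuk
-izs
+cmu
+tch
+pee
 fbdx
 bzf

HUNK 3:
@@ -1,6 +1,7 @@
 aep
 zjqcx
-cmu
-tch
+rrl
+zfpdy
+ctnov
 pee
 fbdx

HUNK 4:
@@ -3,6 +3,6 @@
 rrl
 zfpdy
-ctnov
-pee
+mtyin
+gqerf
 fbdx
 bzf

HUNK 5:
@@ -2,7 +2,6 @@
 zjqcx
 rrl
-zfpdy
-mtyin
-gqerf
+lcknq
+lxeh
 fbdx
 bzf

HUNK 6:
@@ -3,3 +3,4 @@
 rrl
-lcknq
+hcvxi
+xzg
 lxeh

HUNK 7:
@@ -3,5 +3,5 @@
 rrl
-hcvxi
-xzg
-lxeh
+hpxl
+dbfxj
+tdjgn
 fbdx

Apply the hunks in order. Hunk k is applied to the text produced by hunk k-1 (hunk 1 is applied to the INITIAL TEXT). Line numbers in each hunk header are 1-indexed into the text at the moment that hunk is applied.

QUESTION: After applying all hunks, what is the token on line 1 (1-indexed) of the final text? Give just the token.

Hunk 1: at line 2 remove [urnc] add [dkhz] -> 7 lines: aep zjqcx dkhz doyuk izs fbdx bzf
Hunk 2: at line 1 remove [dkhz,doyuk,izs] add [cmu,tch,pee] -> 7 lines: aep zjqcx cmu tch pee fbdx bzf
Hunk 3: at line 1 remove [cmu,tch] add [rrl,zfpdy,ctnov] -> 8 lines: aep zjqcx rrl zfpdy ctnov pee fbdx bzf
Hunk 4: at line 3 remove [ctnov,pee] add [mtyin,gqerf] -> 8 lines: aep zjqcx rrl zfpdy mtyin gqerf fbdx bzf
Hunk 5: at line 2 remove [zfpdy,mtyin,gqerf] add [lcknq,lxeh] -> 7 lines: aep zjqcx rrl lcknq lxeh fbdx bzf
Hunk 6: at line 3 remove [lcknq] add [hcvxi,xzg] -> 8 lines: aep zjqcx rrl hcvxi xzg lxeh fbdx bzf
Hunk 7: at line 3 remove [hcvxi,xzg,lxeh] add [hpxl,dbfxj,tdjgn] -> 8 lines: aep zjqcx rrl hpxl dbfxj tdjgn fbdx bzf
Final line 1: aep

Answer: aep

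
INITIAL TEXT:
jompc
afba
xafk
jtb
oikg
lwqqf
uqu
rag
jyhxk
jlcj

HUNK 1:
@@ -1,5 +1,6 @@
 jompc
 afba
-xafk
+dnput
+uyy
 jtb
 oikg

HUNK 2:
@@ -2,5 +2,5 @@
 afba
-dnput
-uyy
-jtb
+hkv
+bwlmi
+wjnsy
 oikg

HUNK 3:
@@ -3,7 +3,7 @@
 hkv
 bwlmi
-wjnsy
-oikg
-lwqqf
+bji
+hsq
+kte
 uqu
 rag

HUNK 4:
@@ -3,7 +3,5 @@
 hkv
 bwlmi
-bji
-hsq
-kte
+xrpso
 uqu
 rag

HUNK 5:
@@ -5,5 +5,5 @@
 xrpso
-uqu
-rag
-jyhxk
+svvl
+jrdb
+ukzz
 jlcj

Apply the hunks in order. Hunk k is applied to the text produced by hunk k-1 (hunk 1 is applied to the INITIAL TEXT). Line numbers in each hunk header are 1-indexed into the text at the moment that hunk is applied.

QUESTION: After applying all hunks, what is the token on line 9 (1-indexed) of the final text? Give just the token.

Answer: jlcj

Derivation:
Hunk 1: at line 1 remove [xafk] add [dnput,uyy] -> 11 lines: jompc afba dnput uyy jtb oikg lwqqf uqu rag jyhxk jlcj
Hunk 2: at line 2 remove [dnput,uyy,jtb] add [hkv,bwlmi,wjnsy] -> 11 lines: jompc afba hkv bwlmi wjnsy oikg lwqqf uqu rag jyhxk jlcj
Hunk 3: at line 3 remove [wjnsy,oikg,lwqqf] add [bji,hsq,kte] -> 11 lines: jompc afba hkv bwlmi bji hsq kte uqu rag jyhxk jlcj
Hunk 4: at line 3 remove [bji,hsq,kte] add [xrpso] -> 9 lines: jompc afba hkv bwlmi xrpso uqu rag jyhxk jlcj
Hunk 5: at line 5 remove [uqu,rag,jyhxk] add [svvl,jrdb,ukzz] -> 9 lines: jompc afba hkv bwlmi xrpso svvl jrdb ukzz jlcj
Final line 9: jlcj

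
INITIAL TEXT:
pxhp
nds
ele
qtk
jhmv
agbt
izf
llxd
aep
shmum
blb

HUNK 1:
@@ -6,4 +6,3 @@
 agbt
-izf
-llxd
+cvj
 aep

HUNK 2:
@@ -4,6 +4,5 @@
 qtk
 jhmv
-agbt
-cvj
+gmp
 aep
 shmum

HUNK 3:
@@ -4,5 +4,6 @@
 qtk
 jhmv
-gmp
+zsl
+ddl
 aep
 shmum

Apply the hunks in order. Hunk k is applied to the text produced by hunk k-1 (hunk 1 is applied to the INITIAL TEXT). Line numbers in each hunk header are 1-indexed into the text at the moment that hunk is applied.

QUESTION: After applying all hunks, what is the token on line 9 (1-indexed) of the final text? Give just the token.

Answer: shmum

Derivation:
Hunk 1: at line 6 remove [izf,llxd] add [cvj] -> 10 lines: pxhp nds ele qtk jhmv agbt cvj aep shmum blb
Hunk 2: at line 4 remove [agbt,cvj] add [gmp] -> 9 lines: pxhp nds ele qtk jhmv gmp aep shmum blb
Hunk 3: at line 4 remove [gmp] add [zsl,ddl] -> 10 lines: pxhp nds ele qtk jhmv zsl ddl aep shmum blb
Final line 9: shmum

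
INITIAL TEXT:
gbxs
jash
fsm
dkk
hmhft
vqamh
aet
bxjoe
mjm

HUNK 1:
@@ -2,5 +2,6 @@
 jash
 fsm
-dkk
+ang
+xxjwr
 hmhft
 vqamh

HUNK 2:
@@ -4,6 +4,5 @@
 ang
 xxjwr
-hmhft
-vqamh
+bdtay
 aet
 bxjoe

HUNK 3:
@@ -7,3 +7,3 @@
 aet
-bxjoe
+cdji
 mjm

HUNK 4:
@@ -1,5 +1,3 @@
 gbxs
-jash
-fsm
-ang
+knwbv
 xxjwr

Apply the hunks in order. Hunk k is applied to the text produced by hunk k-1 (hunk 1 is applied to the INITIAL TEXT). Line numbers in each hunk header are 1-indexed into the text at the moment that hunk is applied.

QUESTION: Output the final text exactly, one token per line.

Answer: gbxs
knwbv
xxjwr
bdtay
aet
cdji
mjm

Derivation:
Hunk 1: at line 2 remove [dkk] add [ang,xxjwr] -> 10 lines: gbxs jash fsm ang xxjwr hmhft vqamh aet bxjoe mjm
Hunk 2: at line 4 remove [hmhft,vqamh] add [bdtay] -> 9 lines: gbxs jash fsm ang xxjwr bdtay aet bxjoe mjm
Hunk 3: at line 7 remove [bxjoe] add [cdji] -> 9 lines: gbxs jash fsm ang xxjwr bdtay aet cdji mjm
Hunk 4: at line 1 remove [jash,fsm,ang] add [knwbv] -> 7 lines: gbxs knwbv xxjwr bdtay aet cdji mjm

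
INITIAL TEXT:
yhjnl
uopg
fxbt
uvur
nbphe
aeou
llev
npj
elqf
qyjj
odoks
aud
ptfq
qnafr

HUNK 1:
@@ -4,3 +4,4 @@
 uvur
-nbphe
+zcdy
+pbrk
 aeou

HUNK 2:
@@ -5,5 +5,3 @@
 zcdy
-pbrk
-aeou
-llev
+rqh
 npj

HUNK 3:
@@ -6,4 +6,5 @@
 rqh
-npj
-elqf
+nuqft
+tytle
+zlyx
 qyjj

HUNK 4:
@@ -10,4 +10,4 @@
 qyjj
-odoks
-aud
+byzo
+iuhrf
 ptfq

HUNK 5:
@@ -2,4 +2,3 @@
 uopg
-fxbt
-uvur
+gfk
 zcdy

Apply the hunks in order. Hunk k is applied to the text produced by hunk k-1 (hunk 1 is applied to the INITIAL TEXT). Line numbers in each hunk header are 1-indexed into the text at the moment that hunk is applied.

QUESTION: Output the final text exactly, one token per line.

Answer: yhjnl
uopg
gfk
zcdy
rqh
nuqft
tytle
zlyx
qyjj
byzo
iuhrf
ptfq
qnafr

Derivation:
Hunk 1: at line 4 remove [nbphe] add [zcdy,pbrk] -> 15 lines: yhjnl uopg fxbt uvur zcdy pbrk aeou llev npj elqf qyjj odoks aud ptfq qnafr
Hunk 2: at line 5 remove [pbrk,aeou,llev] add [rqh] -> 13 lines: yhjnl uopg fxbt uvur zcdy rqh npj elqf qyjj odoks aud ptfq qnafr
Hunk 3: at line 6 remove [npj,elqf] add [nuqft,tytle,zlyx] -> 14 lines: yhjnl uopg fxbt uvur zcdy rqh nuqft tytle zlyx qyjj odoks aud ptfq qnafr
Hunk 4: at line 10 remove [odoks,aud] add [byzo,iuhrf] -> 14 lines: yhjnl uopg fxbt uvur zcdy rqh nuqft tytle zlyx qyjj byzo iuhrf ptfq qnafr
Hunk 5: at line 2 remove [fxbt,uvur] add [gfk] -> 13 lines: yhjnl uopg gfk zcdy rqh nuqft tytle zlyx qyjj byzo iuhrf ptfq qnafr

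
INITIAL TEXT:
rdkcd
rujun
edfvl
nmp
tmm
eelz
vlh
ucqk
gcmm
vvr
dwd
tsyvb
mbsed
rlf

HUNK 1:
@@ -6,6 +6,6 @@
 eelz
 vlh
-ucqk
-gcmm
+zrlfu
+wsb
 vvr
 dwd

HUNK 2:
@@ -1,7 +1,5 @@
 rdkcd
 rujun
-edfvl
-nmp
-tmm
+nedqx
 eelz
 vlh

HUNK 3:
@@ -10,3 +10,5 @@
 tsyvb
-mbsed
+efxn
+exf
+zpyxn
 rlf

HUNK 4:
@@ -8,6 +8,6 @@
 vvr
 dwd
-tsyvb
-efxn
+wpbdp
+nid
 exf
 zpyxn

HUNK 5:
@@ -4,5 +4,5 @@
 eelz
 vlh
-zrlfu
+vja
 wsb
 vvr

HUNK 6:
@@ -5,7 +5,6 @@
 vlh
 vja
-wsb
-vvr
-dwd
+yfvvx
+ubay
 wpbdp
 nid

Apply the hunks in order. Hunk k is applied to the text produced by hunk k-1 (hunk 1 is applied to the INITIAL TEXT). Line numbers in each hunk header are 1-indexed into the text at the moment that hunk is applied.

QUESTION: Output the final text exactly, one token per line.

Answer: rdkcd
rujun
nedqx
eelz
vlh
vja
yfvvx
ubay
wpbdp
nid
exf
zpyxn
rlf

Derivation:
Hunk 1: at line 6 remove [ucqk,gcmm] add [zrlfu,wsb] -> 14 lines: rdkcd rujun edfvl nmp tmm eelz vlh zrlfu wsb vvr dwd tsyvb mbsed rlf
Hunk 2: at line 1 remove [edfvl,nmp,tmm] add [nedqx] -> 12 lines: rdkcd rujun nedqx eelz vlh zrlfu wsb vvr dwd tsyvb mbsed rlf
Hunk 3: at line 10 remove [mbsed] add [efxn,exf,zpyxn] -> 14 lines: rdkcd rujun nedqx eelz vlh zrlfu wsb vvr dwd tsyvb efxn exf zpyxn rlf
Hunk 4: at line 8 remove [tsyvb,efxn] add [wpbdp,nid] -> 14 lines: rdkcd rujun nedqx eelz vlh zrlfu wsb vvr dwd wpbdp nid exf zpyxn rlf
Hunk 5: at line 4 remove [zrlfu] add [vja] -> 14 lines: rdkcd rujun nedqx eelz vlh vja wsb vvr dwd wpbdp nid exf zpyxn rlf
Hunk 6: at line 5 remove [wsb,vvr,dwd] add [yfvvx,ubay] -> 13 lines: rdkcd rujun nedqx eelz vlh vja yfvvx ubay wpbdp nid exf zpyxn rlf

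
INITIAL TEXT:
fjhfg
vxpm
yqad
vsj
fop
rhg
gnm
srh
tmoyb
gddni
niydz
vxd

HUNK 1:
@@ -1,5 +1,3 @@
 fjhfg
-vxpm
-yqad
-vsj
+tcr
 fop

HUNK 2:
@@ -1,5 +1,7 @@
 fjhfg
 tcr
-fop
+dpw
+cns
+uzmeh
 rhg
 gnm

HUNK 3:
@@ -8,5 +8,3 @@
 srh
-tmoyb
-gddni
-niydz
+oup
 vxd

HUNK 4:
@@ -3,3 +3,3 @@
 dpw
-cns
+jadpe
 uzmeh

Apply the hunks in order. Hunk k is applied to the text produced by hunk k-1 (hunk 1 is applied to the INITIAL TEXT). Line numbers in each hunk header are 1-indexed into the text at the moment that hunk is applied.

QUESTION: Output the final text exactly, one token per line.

Hunk 1: at line 1 remove [vxpm,yqad,vsj] add [tcr] -> 10 lines: fjhfg tcr fop rhg gnm srh tmoyb gddni niydz vxd
Hunk 2: at line 1 remove [fop] add [dpw,cns,uzmeh] -> 12 lines: fjhfg tcr dpw cns uzmeh rhg gnm srh tmoyb gddni niydz vxd
Hunk 3: at line 8 remove [tmoyb,gddni,niydz] add [oup] -> 10 lines: fjhfg tcr dpw cns uzmeh rhg gnm srh oup vxd
Hunk 4: at line 3 remove [cns] add [jadpe] -> 10 lines: fjhfg tcr dpw jadpe uzmeh rhg gnm srh oup vxd

Answer: fjhfg
tcr
dpw
jadpe
uzmeh
rhg
gnm
srh
oup
vxd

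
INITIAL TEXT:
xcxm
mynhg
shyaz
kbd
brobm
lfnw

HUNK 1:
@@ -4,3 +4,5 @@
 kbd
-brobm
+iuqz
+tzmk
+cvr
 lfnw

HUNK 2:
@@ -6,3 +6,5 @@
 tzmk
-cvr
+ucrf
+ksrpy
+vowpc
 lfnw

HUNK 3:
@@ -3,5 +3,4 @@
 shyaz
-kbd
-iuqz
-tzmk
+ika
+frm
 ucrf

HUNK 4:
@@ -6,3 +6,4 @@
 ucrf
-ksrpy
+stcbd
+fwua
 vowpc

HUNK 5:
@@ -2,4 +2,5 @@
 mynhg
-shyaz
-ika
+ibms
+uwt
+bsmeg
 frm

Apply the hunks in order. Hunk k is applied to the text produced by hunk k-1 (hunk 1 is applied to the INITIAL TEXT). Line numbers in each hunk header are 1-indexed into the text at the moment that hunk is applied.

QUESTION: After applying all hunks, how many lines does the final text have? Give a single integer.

Hunk 1: at line 4 remove [brobm] add [iuqz,tzmk,cvr] -> 8 lines: xcxm mynhg shyaz kbd iuqz tzmk cvr lfnw
Hunk 2: at line 6 remove [cvr] add [ucrf,ksrpy,vowpc] -> 10 lines: xcxm mynhg shyaz kbd iuqz tzmk ucrf ksrpy vowpc lfnw
Hunk 3: at line 3 remove [kbd,iuqz,tzmk] add [ika,frm] -> 9 lines: xcxm mynhg shyaz ika frm ucrf ksrpy vowpc lfnw
Hunk 4: at line 6 remove [ksrpy] add [stcbd,fwua] -> 10 lines: xcxm mynhg shyaz ika frm ucrf stcbd fwua vowpc lfnw
Hunk 5: at line 2 remove [shyaz,ika] add [ibms,uwt,bsmeg] -> 11 lines: xcxm mynhg ibms uwt bsmeg frm ucrf stcbd fwua vowpc lfnw
Final line count: 11

Answer: 11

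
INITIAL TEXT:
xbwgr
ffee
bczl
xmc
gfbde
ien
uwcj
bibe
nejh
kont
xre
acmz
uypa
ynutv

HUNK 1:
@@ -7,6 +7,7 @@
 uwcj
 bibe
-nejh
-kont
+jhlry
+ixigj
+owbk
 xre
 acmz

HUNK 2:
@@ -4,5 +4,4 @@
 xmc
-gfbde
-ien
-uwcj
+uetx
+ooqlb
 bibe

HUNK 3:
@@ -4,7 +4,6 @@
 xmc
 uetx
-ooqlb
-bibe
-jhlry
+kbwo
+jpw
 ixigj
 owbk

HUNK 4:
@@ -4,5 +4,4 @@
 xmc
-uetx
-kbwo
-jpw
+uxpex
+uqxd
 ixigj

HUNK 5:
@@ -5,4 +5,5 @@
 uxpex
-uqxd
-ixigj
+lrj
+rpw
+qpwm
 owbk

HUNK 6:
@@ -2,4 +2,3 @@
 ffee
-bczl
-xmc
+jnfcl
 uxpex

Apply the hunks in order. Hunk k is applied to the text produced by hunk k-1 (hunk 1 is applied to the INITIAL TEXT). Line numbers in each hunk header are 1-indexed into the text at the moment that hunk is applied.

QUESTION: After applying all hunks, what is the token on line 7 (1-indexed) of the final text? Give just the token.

Hunk 1: at line 7 remove [nejh,kont] add [jhlry,ixigj,owbk] -> 15 lines: xbwgr ffee bczl xmc gfbde ien uwcj bibe jhlry ixigj owbk xre acmz uypa ynutv
Hunk 2: at line 4 remove [gfbde,ien,uwcj] add [uetx,ooqlb] -> 14 lines: xbwgr ffee bczl xmc uetx ooqlb bibe jhlry ixigj owbk xre acmz uypa ynutv
Hunk 3: at line 4 remove [ooqlb,bibe,jhlry] add [kbwo,jpw] -> 13 lines: xbwgr ffee bczl xmc uetx kbwo jpw ixigj owbk xre acmz uypa ynutv
Hunk 4: at line 4 remove [uetx,kbwo,jpw] add [uxpex,uqxd] -> 12 lines: xbwgr ffee bczl xmc uxpex uqxd ixigj owbk xre acmz uypa ynutv
Hunk 5: at line 5 remove [uqxd,ixigj] add [lrj,rpw,qpwm] -> 13 lines: xbwgr ffee bczl xmc uxpex lrj rpw qpwm owbk xre acmz uypa ynutv
Hunk 6: at line 2 remove [bczl,xmc] add [jnfcl] -> 12 lines: xbwgr ffee jnfcl uxpex lrj rpw qpwm owbk xre acmz uypa ynutv
Final line 7: qpwm

Answer: qpwm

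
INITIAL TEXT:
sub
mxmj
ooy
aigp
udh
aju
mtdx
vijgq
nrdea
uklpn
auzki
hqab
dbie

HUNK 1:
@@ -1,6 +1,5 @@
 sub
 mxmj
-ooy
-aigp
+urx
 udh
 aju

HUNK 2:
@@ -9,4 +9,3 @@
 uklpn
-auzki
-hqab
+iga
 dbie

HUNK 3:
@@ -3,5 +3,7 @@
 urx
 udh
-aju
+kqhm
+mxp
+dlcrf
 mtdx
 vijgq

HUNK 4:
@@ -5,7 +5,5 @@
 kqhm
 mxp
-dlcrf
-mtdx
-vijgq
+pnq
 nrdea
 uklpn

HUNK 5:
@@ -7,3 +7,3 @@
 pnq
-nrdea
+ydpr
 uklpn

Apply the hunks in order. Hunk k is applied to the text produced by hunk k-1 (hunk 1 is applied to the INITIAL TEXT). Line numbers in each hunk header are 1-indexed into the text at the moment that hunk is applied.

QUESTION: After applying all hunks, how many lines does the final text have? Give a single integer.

Answer: 11

Derivation:
Hunk 1: at line 1 remove [ooy,aigp] add [urx] -> 12 lines: sub mxmj urx udh aju mtdx vijgq nrdea uklpn auzki hqab dbie
Hunk 2: at line 9 remove [auzki,hqab] add [iga] -> 11 lines: sub mxmj urx udh aju mtdx vijgq nrdea uklpn iga dbie
Hunk 3: at line 3 remove [aju] add [kqhm,mxp,dlcrf] -> 13 lines: sub mxmj urx udh kqhm mxp dlcrf mtdx vijgq nrdea uklpn iga dbie
Hunk 4: at line 5 remove [dlcrf,mtdx,vijgq] add [pnq] -> 11 lines: sub mxmj urx udh kqhm mxp pnq nrdea uklpn iga dbie
Hunk 5: at line 7 remove [nrdea] add [ydpr] -> 11 lines: sub mxmj urx udh kqhm mxp pnq ydpr uklpn iga dbie
Final line count: 11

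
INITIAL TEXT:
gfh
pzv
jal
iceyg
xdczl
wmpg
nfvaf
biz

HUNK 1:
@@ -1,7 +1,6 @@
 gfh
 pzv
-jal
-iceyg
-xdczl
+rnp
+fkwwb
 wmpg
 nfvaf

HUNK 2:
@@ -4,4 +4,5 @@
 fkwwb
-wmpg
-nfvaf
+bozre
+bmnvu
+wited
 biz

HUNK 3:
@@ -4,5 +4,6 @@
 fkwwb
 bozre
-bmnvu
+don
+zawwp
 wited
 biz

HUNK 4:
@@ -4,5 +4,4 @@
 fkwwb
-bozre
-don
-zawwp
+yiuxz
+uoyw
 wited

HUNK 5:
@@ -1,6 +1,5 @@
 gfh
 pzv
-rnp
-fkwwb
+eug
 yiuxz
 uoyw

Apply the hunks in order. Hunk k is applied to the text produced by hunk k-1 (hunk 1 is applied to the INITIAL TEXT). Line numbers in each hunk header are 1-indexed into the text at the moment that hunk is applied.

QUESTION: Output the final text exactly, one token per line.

Answer: gfh
pzv
eug
yiuxz
uoyw
wited
biz

Derivation:
Hunk 1: at line 1 remove [jal,iceyg,xdczl] add [rnp,fkwwb] -> 7 lines: gfh pzv rnp fkwwb wmpg nfvaf biz
Hunk 2: at line 4 remove [wmpg,nfvaf] add [bozre,bmnvu,wited] -> 8 lines: gfh pzv rnp fkwwb bozre bmnvu wited biz
Hunk 3: at line 4 remove [bmnvu] add [don,zawwp] -> 9 lines: gfh pzv rnp fkwwb bozre don zawwp wited biz
Hunk 4: at line 4 remove [bozre,don,zawwp] add [yiuxz,uoyw] -> 8 lines: gfh pzv rnp fkwwb yiuxz uoyw wited biz
Hunk 5: at line 1 remove [rnp,fkwwb] add [eug] -> 7 lines: gfh pzv eug yiuxz uoyw wited biz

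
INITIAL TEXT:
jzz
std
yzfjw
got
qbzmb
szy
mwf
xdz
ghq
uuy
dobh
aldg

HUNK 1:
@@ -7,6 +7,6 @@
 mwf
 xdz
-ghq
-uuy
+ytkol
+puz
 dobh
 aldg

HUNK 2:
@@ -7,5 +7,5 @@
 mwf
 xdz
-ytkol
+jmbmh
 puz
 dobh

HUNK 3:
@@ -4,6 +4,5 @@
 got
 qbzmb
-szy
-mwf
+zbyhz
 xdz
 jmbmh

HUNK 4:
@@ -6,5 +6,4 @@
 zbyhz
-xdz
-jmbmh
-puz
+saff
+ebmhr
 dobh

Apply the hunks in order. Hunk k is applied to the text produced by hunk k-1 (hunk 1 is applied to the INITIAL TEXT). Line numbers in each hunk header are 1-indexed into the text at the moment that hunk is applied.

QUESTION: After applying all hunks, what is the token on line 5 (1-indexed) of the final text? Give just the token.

Hunk 1: at line 7 remove [ghq,uuy] add [ytkol,puz] -> 12 lines: jzz std yzfjw got qbzmb szy mwf xdz ytkol puz dobh aldg
Hunk 2: at line 7 remove [ytkol] add [jmbmh] -> 12 lines: jzz std yzfjw got qbzmb szy mwf xdz jmbmh puz dobh aldg
Hunk 3: at line 4 remove [szy,mwf] add [zbyhz] -> 11 lines: jzz std yzfjw got qbzmb zbyhz xdz jmbmh puz dobh aldg
Hunk 4: at line 6 remove [xdz,jmbmh,puz] add [saff,ebmhr] -> 10 lines: jzz std yzfjw got qbzmb zbyhz saff ebmhr dobh aldg
Final line 5: qbzmb

Answer: qbzmb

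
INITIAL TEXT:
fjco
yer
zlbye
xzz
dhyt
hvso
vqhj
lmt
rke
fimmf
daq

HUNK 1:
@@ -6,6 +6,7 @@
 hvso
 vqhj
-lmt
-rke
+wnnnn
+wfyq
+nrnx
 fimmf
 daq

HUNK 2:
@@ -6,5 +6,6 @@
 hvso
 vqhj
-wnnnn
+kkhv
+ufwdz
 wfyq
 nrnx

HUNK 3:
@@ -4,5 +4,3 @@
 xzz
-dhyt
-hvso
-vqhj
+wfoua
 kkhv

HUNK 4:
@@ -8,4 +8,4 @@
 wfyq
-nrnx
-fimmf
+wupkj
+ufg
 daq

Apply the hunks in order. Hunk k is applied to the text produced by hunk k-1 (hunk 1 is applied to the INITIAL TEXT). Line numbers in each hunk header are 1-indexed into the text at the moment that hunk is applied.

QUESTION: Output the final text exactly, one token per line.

Hunk 1: at line 6 remove [lmt,rke] add [wnnnn,wfyq,nrnx] -> 12 lines: fjco yer zlbye xzz dhyt hvso vqhj wnnnn wfyq nrnx fimmf daq
Hunk 2: at line 6 remove [wnnnn] add [kkhv,ufwdz] -> 13 lines: fjco yer zlbye xzz dhyt hvso vqhj kkhv ufwdz wfyq nrnx fimmf daq
Hunk 3: at line 4 remove [dhyt,hvso,vqhj] add [wfoua] -> 11 lines: fjco yer zlbye xzz wfoua kkhv ufwdz wfyq nrnx fimmf daq
Hunk 4: at line 8 remove [nrnx,fimmf] add [wupkj,ufg] -> 11 lines: fjco yer zlbye xzz wfoua kkhv ufwdz wfyq wupkj ufg daq

Answer: fjco
yer
zlbye
xzz
wfoua
kkhv
ufwdz
wfyq
wupkj
ufg
daq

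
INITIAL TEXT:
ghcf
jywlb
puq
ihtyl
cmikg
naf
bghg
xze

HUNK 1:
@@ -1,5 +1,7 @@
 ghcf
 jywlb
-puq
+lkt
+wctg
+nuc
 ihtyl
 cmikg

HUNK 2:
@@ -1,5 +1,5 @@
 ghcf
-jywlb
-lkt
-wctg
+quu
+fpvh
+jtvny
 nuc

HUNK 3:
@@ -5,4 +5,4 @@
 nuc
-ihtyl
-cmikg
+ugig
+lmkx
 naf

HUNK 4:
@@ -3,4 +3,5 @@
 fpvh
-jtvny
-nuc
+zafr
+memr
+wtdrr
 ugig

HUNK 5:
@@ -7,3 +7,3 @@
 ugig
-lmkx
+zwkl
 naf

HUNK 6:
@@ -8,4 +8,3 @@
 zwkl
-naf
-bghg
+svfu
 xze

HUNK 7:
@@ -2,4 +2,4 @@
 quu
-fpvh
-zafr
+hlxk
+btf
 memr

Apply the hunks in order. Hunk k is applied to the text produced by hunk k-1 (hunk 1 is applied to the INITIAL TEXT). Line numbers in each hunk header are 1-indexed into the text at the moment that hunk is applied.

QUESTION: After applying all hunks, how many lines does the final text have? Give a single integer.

Hunk 1: at line 1 remove [puq] add [lkt,wctg,nuc] -> 10 lines: ghcf jywlb lkt wctg nuc ihtyl cmikg naf bghg xze
Hunk 2: at line 1 remove [jywlb,lkt,wctg] add [quu,fpvh,jtvny] -> 10 lines: ghcf quu fpvh jtvny nuc ihtyl cmikg naf bghg xze
Hunk 3: at line 5 remove [ihtyl,cmikg] add [ugig,lmkx] -> 10 lines: ghcf quu fpvh jtvny nuc ugig lmkx naf bghg xze
Hunk 4: at line 3 remove [jtvny,nuc] add [zafr,memr,wtdrr] -> 11 lines: ghcf quu fpvh zafr memr wtdrr ugig lmkx naf bghg xze
Hunk 5: at line 7 remove [lmkx] add [zwkl] -> 11 lines: ghcf quu fpvh zafr memr wtdrr ugig zwkl naf bghg xze
Hunk 6: at line 8 remove [naf,bghg] add [svfu] -> 10 lines: ghcf quu fpvh zafr memr wtdrr ugig zwkl svfu xze
Hunk 7: at line 2 remove [fpvh,zafr] add [hlxk,btf] -> 10 lines: ghcf quu hlxk btf memr wtdrr ugig zwkl svfu xze
Final line count: 10

Answer: 10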